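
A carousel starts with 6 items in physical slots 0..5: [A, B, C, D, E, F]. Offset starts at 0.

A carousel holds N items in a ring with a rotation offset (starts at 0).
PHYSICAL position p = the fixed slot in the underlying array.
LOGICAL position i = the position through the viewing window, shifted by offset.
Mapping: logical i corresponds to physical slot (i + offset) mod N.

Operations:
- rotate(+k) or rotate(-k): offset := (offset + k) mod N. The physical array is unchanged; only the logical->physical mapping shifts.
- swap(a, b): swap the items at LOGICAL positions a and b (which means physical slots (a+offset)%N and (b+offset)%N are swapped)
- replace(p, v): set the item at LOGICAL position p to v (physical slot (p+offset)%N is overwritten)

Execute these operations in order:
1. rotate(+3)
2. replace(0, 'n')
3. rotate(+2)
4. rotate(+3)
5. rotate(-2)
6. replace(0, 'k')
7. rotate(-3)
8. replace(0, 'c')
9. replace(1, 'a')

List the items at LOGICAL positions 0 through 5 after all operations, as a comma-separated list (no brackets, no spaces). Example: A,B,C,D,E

Answer: c,a,F,k,B,C

Derivation:
After op 1 (rotate(+3)): offset=3, physical=[A,B,C,D,E,F], logical=[D,E,F,A,B,C]
After op 2 (replace(0, 'n')): offset=3, physical=[A,B,C,n,E,F], logical=[n,E,F,A,B,C]
After op 3 (rotate(+2)): offset=5, physical=[A,B,C,n,E,F], logical=[F,A,B,C,n,E]
After op 4 (rotate(+3)): offset=2, physical=[A,B,C,n,E,F], logical=[C,n,E,F,A,B]
After op 5 (rotate(-2)): offset=0, physical=[A,B,C,n,E,F], logical=[A,B,C,n,E,F]
After op 6 (replace(0, 'k')): offset=0, physical=[k,B,C,n,E,F], logical=[k,B,C,n,E,F]
After op 7 (rotate(-3)): offset=3, physical=[k,B,C,n,E,F], logical=[n,E,F,k,B,C]
After op 8 (replace(0, 'c')): offset=3, physical=[k,B,C,c,E,F], logical=[c,E,F,k,B,C]
After op 9 (replace(1, 'a')): offset=3, physical=[k,B,C,c,a,F], logical=[c,a,F,k,B,C]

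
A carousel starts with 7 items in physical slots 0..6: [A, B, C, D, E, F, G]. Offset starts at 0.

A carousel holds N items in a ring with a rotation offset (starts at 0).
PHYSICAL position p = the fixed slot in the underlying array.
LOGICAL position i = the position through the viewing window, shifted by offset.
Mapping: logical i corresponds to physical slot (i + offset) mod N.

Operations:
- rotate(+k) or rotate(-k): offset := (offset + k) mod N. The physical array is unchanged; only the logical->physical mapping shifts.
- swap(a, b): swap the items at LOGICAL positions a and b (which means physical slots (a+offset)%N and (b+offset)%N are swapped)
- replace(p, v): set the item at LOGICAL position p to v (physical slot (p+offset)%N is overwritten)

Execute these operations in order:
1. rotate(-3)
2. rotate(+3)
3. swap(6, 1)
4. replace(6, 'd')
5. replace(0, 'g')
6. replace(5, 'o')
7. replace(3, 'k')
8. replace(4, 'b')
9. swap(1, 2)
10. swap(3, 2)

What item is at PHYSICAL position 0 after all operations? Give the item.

After op 1 (rotate(-3)): offset=4, physical=[A,B,C,D,E,F,G], logical=[E,F,G,A,B,C,D]
After op 2 (rotate(+3)): offset=0, physical=[A,B,C,D,E,F,G], logical=[A,B,C,D,E,F,G]
After op 3 (swap(6, 1)): offset=0, physical=[A,G,C,D,E,F,B], logical=[A,G,C,D,E,F,B]
After op 4 (replace(6, 'd')): offset=0, physical=[A,G,C,D,E,F,d], logical=[A,G,C,D,E,F,d]
After op 5 (replace(0, 'g')): offset=0, physical=[g,G,C,D,E,F,d], logical=[g,G,C,D,E,F,d]
After op 6 (replace(5, 'o')): offset=0, physical=[g,G,C,D,E,o,d], logical=[g,G,C,D,E,o,d]
After op 7 (replace(3, 'k')): offset=0, physical=[g,G,C,k,E,o,d], logical=[g,G,C,k,E,o,d]
After op 8 (replace(4, 'b')): offset=0, physical=[g,G,C,k,b,o,d], logical=[g,G,C,k,b,o,d]
After op 9 (swap(1, 2)): offset=0, physical=[g,C,G,k,b,o,d], logical=[g,C,G,k,b,o,d]
After op 10 (swap(3, 2)): offset=0, physical=[g,C,k,G,b,o,d], logical=[g,C,k,G,b,o,d]

Answer: g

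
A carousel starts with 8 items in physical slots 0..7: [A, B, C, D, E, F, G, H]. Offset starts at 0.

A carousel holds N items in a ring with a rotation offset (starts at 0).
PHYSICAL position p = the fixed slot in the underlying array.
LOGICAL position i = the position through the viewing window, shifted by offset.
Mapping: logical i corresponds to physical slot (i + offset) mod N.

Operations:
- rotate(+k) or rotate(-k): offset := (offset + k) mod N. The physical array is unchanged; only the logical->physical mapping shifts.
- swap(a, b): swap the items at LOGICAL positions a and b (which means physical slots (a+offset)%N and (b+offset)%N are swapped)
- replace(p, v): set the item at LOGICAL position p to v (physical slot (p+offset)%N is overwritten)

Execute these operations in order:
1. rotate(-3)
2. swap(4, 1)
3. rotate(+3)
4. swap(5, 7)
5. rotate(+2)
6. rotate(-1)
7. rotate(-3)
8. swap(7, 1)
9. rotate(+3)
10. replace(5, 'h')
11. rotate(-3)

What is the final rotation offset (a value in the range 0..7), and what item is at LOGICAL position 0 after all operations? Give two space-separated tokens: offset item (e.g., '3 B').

Answer: 6 h

Derivation:
After op 1 (rotate(-3)): offset=5, physical=[A,B,C,D,E,F,G,H], logical=[F,G,H,A,B,C,D,E]
After op 2 (swap(4, 1)): offset=5, physical=[A,G,C,D,E,F,B,H], logical=[F,B,H,A,G,C,D,E]
After op 3 (rotate(+3)): offset=0, physical=[A,G,C,D,E,F,B,H], logical=[A,G,C,D,E,F,B,H]
After op 4 (swap(5, 7)): offset=0, physical=[A,G,C,D,E,H,B,F], logical=[A,G,C,D,E,H,B,F]
After op 5 (rotate(+2)): offset=2, physical=[A,G,C,D,E,H,B,F], logical=[C,D,E,H,B,F,A,G]
After op 6 (rotate(-1)): offset=1, physical=[A,G,C,D,E,H,B,F], logical=[G,C,D,E,H,B,F,A]
After op 7 (rotate(-3)): offset=6, physical=[A,G,C,D,E,H,B,F], logical=[B,F,A,G,C,D,E,H]
After op 8 (swap(7, 1)): offset=6, physical=[A,G,C,D,E,F,B,H], logical=[B,H,A,G,C,D,E,F]
After op 9 (rotate(+3)): offset=1, physical=[A,G,C,D,E,F,B,H], logical=[G,C,D,E,F,B,H,A]
After op 10 (replace(5, 'h')): offset=1, physical=[A,G,C,D,E,F,h,H], logical=[G,C,D,E,F,h,H,A]
After op 11 (rotate(-3)): offset=6, physical=[A,G,C,D,E,F,h,H], logical=[h,H,A,G,C,D,E,F]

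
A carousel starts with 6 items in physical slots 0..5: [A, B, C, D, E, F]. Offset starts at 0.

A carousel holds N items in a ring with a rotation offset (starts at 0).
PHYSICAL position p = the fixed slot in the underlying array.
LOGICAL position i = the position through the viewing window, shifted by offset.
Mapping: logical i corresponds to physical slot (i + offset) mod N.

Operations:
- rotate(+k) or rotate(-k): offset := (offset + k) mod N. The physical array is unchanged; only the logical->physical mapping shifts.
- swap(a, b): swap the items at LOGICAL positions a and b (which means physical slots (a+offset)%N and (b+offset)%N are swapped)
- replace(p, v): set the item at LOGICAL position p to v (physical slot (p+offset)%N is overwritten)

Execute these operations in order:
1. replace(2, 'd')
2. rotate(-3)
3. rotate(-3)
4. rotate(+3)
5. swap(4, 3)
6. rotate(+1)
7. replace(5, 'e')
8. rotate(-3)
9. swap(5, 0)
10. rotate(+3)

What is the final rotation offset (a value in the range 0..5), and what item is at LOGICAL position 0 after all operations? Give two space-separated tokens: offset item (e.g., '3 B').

Answer: 4 E

Derivation:
After op 1 (replace(2, 'd')): offset=0, physical=[A,B,d,D,E,F], logical=[A,B,d,D,E,F]
After op 2 (rotate(-3)): offset=3, physical=[A,B,d,D,E,F], logical=[D,E,F,A,B,d]
After op 3 (rotate(-3)): offset=0, physical=[A,B,d,D,E,F], logical=[A,B,d,D,E,F]
After op 4 (rotate(+3)): offset=3, physical=[A,B,d,D,E,F], logical=[D,E,F,A,B,d]
After op 5 (swap(4, 3)): offset=3, physical=[B,A,d,D,E,F], logical=[D,E,F,B,A,d]
After op 6 (rotate(+1)): offset=4, physical=[B,A,d,D,E,F], logical=[E,F,B,A,d,D]
After op 7 (replace(5, 'e')): offset=4, physical=[B,A,d,e,E,F], logical=[E,F,B,A,d,e]
After op 8 (rotate(-3)): offset=1, physical=[B,A,d,e,E,F], logical=[A,d,e,E,F,B]
After op 9 (swap(5, 0)): offset=1, physical=[A,B,d,e,E,F], logical=[B,d,e,E,F,A]
After op 10 (rotate(+3)): offset=4, physical=[A,B,d,e,E,F], logical=[E,F,A,B,d,e]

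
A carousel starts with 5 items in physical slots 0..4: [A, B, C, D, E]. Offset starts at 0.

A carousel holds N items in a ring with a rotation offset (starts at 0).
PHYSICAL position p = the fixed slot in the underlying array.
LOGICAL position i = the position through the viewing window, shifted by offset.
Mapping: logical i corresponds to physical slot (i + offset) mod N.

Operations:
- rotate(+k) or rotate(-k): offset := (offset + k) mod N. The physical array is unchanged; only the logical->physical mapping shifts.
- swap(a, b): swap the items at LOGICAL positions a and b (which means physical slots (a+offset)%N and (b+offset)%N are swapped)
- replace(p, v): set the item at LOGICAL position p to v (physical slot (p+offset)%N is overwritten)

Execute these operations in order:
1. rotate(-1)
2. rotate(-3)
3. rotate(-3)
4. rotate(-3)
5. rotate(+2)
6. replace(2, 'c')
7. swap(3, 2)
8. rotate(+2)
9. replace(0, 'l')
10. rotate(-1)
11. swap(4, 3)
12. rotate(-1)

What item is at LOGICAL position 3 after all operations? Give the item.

Answer: c

Derivation:
After op 1 (rotate(-1)): offset=4, physical=[A,B,C,D,E], logical=[E,A,B,C,D]
After op 2 (rotate(-3)): offset=1, physical=[A,B,C,D,E], logical=[B,C,D,E,A]
After op 3 (rotate(-3)): offset=3, physical=[A,B,C,D,E], logical=[D,E,A,B,C]
After op 4 (rotate(-3)): offset=0, physical=[A,B,C,D,E], logical=[A,B,C,D,E]
After op 5 (rotate(+2)): offset=2, physical=[A,B,C,D,E], logical=[C,D,E,A,B]
After op 6 (replace(2, 'c')): offset=2, physical=[A,B,C,D,c], logical=[C,D,c,A,B]
After op 7 (swap(3, 2)): offset=2, physical=[c,B,C,D,A], logical=[C,D,A,c,B]
After op 8 (rotate(+2)): offset=4, physical=[c,B,C,D,A], logical=[A,c,B,C,D]
After op 9 (replace(0, 'l')): offset=4, physical=[c,B,C,D,l], logical=[l,c,B,C,D]
After op 10 (rotate(-1)): offset=3, physical=[c,B,C,D,l], logical=[D,l,c,B,C]
After op 11 (swap(4, 3)): offset=3, physical=[c,C,B,D,l], logical=[D,l,c,C,B]
After op 12 (rotate(-1)): offset=2, physical=[c,C,B,D,l], logical=[B,D,l,c,C]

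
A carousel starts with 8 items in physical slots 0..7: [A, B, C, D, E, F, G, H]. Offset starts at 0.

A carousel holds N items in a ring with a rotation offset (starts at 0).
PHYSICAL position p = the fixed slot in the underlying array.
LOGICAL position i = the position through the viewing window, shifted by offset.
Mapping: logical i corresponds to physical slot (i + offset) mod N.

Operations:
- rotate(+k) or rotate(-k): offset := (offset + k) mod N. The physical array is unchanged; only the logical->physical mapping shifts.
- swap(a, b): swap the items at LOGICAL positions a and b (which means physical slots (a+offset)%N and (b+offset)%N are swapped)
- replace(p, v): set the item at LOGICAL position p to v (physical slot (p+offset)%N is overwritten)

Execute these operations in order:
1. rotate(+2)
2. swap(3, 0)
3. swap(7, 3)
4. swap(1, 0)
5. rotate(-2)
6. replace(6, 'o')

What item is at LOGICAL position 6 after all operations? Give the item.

After op 1 (rotate(+2)): offset=2, physical=[A,B,C,D,E,F,G,H], logical=[C,D,E,F,G,H,A,B]
After op 2 (swap(3, 0)): offset=2, physical=[A,B,F,D,E,C,G,H], logical=[F,D,E,C,G,H,A,B]
After op 3 (swap(7, 3)): offset=2, physical=[A,C,F,D,E,B,G,H], logical=[F,D,E,B,G,H,A,C]
After op 4 (swap(1, 0)): offset=2, physical=[A,C,D,F,E,B,G,H], logical=[D,F,E,B,G,H,A,C]
After op 5 (rotate(-2)): offset=0, physical=[A,C,D,F,E,B,G,H], logical=[A,C,D,F,E,B,G,H]
After op 6 (replace(6, 'o')): offset=0, physical=[A,C,D,F,E,B,o,H], logical=[A,C,D,F,E,B,o,H]

Answer: o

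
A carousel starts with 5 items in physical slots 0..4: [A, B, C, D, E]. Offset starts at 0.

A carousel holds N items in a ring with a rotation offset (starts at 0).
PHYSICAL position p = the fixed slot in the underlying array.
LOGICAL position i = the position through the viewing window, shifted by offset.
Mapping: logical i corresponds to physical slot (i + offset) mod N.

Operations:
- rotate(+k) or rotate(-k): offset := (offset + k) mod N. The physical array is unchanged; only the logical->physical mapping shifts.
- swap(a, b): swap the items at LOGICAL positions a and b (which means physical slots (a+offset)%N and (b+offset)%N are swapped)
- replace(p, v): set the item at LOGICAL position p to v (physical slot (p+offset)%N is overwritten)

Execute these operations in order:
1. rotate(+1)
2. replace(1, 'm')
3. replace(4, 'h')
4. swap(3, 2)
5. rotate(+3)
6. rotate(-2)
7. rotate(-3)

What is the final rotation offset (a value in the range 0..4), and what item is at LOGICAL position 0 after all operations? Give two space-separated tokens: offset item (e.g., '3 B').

Answer: 4 D

Derivation:
After op 1 (rotate(+1)): offset=1, physical=[A,B,C,D,E], logical=[B,C,D,E,A]
After op 2 (replace(1, 'm')): offset=1, physical=[A,B,m,D,E], logical=[B,m,D,E,A]
After op 3 (replace(4, 'h')): offset=1, physical=[h,B,m,D,E], logical=[B,m,D,E,h]
After op 4 (swap(3, 2)): offset=1, physical=[h,B,m,E,D], logical=[B,m,E,D,h]
After op 5 (rotate(+3)): offset=4, physical=[h,B,m,E,D], logical=[D,h,B,m,E]
After op 6 (rotate(-2)): offset=2, physical=[h,B,m,E,D], logical=[m,E,D,h,B]
After op 7 (rotate(-3)): offset=4, physical=[h,B,m,E,D], logical=[D,h,B,m,E]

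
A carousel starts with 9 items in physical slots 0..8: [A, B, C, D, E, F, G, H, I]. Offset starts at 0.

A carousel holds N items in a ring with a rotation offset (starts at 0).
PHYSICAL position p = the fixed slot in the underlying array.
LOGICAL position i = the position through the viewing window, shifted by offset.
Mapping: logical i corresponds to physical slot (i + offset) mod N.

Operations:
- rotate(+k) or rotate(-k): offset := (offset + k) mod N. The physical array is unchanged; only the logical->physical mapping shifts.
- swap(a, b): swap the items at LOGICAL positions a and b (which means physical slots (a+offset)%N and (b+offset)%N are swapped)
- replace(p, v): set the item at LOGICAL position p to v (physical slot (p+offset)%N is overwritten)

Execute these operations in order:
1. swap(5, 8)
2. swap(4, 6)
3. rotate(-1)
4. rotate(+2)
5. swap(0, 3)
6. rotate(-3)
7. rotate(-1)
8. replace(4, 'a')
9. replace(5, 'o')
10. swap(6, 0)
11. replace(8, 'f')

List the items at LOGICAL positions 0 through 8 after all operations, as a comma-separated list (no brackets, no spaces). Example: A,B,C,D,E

Answer: D,H,F,A,a,o,E,B,f

Derivation:
After op 1 (swap(5, 8)): offset=0, physical=[A,B,C,D,E,I,G,H,F], logical=[A,B,C,D,E,I,G,H,F]
After op 2 (swap(4, 6)): offset=0, physical=[A,B,C,D,G,I,E,H,F], logical=[A,B,C,D,G,I,E,H,F]
After op 3 (rotate(-1)): offset=8, physical=[A,B,C,D,G,I,E,H,F], logical=[F,A,B,C,D,G,I,E,H]
After op 4 (rotate(+2)): offset=1, physical=[A,B,C,D,G,I,E,H,F], logical=[B,C,D,G,I,E,H,F,A]
After op 5 (swap(0, 3)): offset=1, physical=[A,G,C,D,B,I,E,H,F], logical=[G,C,D,B,I,E,H,F,A]
After op 6 (rotate(-3)): offset=7, physical=[A,G,C,D,B,I,E,H,F], logical=[H,F,A,G,C,D,B,I,E]
After op 7 (rotate(-1)): offset=6, physical=[A,G,C,D,B,I,E,H,F], logical=[E,H,F,A,G,C,D,B,I]
After op 8 (replace(4, 'a')): offset=6, physical=[A,a,C,D,B,I,E,H,F], logical=[E,H,F,A,a,C,D,B,I]
After op 9 (replace(5, 'o')): offset=6, physical=[A,a,o,D,B,I,E,H,F], logical=[E,H,F,A,a,o,D,B,I]
After op 10 (swap(6, 0)): offset=6, physical=[A,a,o,E,B,I,D,H,F], logical=[D,H,F,A,a,o,E,B,I]
After op 11 (replace(8, 'f')): offset=6, physical=[A,a,o,E,B,f,D,H,F], logical=[D,H,F,A,a,o,E,B,f]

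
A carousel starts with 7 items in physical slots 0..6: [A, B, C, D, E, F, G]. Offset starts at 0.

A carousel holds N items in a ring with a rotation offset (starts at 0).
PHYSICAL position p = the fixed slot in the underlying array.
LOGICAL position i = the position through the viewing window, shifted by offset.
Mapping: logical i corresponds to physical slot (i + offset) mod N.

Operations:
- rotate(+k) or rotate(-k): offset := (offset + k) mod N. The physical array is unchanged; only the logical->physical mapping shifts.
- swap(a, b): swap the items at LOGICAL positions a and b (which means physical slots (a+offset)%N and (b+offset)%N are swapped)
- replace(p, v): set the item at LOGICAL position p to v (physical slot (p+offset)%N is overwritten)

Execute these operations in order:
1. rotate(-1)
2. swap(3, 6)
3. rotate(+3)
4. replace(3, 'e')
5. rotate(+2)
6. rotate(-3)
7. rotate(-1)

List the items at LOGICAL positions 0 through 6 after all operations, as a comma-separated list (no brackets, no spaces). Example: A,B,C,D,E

Answer: A,B,F,D,E,e,G

Derivation:
After op 1 (rotate(-1)): offset=6, physical=[A,B,C,D,E,F,G], logical=[G,A,B,C,D,E,F]
After op 2 (swap(3, 6)): offset=6, physical=[A,B,F,D,E,C,G], logical=[G,A,B,F,D,E,C]
After op 3 (rotate(+3)): offset=2, physical=[A,B,F,D,E,C,G], logical=[F,D,E,C,G,A,B]
After op 4 (replace(3, 'e')): offset=2, physical=[A,B,F,D,E,e,G], logical=[F,D,E,e,G,A,B]
After op 5 (rotate(+2)): offset=4, physical=[A,B,F,D,E,e,G], logical=[E,e,G,A,B,F,D]
After op 6 (rotate(-3)): offset=1, physical=[A,B,F,D,E,e,G], logical=[B,F,D,E,e,G,A]
After op 7 (rotate(-1)): offset=0, physical=[A,B,F,D,E,e,G], logical=[A,B,F,D,E,e,G]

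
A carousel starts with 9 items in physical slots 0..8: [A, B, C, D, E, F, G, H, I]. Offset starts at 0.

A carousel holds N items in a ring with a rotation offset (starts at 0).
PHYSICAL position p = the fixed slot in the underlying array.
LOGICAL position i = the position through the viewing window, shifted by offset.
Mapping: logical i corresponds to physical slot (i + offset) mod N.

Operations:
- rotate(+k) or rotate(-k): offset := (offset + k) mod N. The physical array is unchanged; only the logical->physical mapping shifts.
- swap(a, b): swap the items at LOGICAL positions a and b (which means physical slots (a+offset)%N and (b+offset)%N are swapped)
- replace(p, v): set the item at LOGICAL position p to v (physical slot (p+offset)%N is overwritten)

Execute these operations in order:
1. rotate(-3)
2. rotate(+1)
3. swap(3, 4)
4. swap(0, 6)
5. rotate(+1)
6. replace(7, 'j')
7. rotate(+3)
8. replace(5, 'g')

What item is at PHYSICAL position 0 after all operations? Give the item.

Answer: A

Derivation:
After op 1 (rotate(-3)): offset=6, physical=[A,B,C,D,E,F,G,H,I], logical=[G,H,I,A,B,C,D,E,F]
After op 2 (rotate(+1)): offset=7, physical=[A,B,C,D,E,F,G,H,I], logical=[H,I,A,B,C,D,E,F,G]
After op 3 (swap(3, 4)): offset=7, physical=[A,C,B,D,E,F,G,H,I], logical=[H,I,A,C,B,D,E,F,G]
After op 4 (swap(0, 6)): offset=7, physical=[A,C,B,D,H,F,G,E,I], logical=[E,I,A,C,B,D,H,F,G]
After op 5 (rotate(+1)): offset=8, physical=[A,C,B,D,H,F,G,E,I], logical=[I,A,C,B,D,H,F,G,E]
After op 6 (replace(7, 'j')): offset=8, physical=[A,C,B,D,H,F,j,E,I], logical=[I,A,C,B,D,H,F,j,E]
After op 7 (rotate(+3)): offset=2, physical=[A,C,B,D,H,F,j,E,I], logical=[B,D,H,F,j,E,I,A,C]
After op 8 (replace(5, 'g')): offset=2, physical=[A,C,B,D,H,F,j,g,I], logical=[B,D,H,F,j,g,I,A,C]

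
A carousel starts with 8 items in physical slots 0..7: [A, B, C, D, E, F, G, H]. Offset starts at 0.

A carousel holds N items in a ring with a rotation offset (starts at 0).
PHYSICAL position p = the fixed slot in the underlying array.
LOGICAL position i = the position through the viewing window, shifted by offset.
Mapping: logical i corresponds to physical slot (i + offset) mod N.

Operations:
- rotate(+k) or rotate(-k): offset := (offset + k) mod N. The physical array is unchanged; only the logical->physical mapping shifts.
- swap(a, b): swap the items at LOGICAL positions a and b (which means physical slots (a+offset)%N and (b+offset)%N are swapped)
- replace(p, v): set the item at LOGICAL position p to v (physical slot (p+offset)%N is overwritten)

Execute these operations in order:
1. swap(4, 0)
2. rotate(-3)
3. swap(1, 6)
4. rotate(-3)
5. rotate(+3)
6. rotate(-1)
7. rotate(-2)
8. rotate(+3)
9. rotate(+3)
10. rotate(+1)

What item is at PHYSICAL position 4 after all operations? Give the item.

After op 1 (swap(4, 0)): offset=0, physical=[E,B,C,D,A,F,G,H], logical=[E,B,C,D,A,F,G,H]
After op 2 (rotate(-3)): offset=5, physical=[E,B,C,D,A,F,G,H], logical=[F,G,H,E,B,C,D,A]
After op 3 (swap(1, 6)): offset=5, physical=[E,B,C,G,A,F,D,H], logical=[F,D,H,E,B,C,G,A]
After op 4 (rotate(-3)): offset=2, physical=[E,B,C,G,A,F,D,H], logical=[C,G,A,F,D,H,E,B]
After op 5 (rotate(+3)): offset=5, physical=[E,B,C,G,A,F,D,H], logical=[F,D,H,E,B,C,G,A]
After op 6 (rotate(-1)): offset=4, physical=[E,B,C,G,A,F,D,H], logical=[A,F,D,H,E,B,C,G]
After op 7 (rotate(-2)): offset=2, physical=[E,B,C,G,A,F,D,H], logical=[C,G,A,F,D,H,E,B]
After op 8 (rotate(+3)): offset=5, physical=[E,B,C,G,A,F,D,H], logical=[F,D,H,E,B,C,G,A]
After op 9 (rotate(+3)): offset=0, physical=[E,B,C,G,A,F,D,H], logical=[E,B,C,G,A,F,D,H]
After op 10 (rotate(+1)): offset=1, physical=[E,B,C,G,A,F,D,H], logical=[B,C,G,A,F,D,H,E]

Answer: A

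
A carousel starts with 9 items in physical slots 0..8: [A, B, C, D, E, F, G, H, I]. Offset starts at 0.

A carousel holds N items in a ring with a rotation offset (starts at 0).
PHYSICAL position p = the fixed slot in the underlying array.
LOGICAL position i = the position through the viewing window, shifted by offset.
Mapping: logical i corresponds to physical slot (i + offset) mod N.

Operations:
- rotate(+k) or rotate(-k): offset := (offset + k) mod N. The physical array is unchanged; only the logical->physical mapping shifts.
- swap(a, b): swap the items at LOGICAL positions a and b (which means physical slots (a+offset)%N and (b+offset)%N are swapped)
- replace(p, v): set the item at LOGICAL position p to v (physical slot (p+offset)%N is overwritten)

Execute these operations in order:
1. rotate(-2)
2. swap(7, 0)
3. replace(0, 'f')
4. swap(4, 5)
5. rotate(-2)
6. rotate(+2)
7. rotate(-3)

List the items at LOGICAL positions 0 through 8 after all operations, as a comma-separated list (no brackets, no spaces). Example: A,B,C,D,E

After op 1 (rotate(-2)): offset=7, physical=[A,B,C,D,E,F,G,H,I], logical=[H,I,A,B,C,D,E,F,G]
After op 2 (swap(7, 0)): offset=7, physical=[A,B,C,D,E,H,G,F,I], logical=[F,I,A,B,C,D,E,H,G]
After op 3 (replace(0, 'f')): offset=7, physical=[A,B,C,D,E,H,G,f,I], logical=[f,I,A,B,C,D,E,H,G]
After op 4 (swap(4, 5)): offset=7, physical=[A,B,D,C,E,H,G,f,I], logical=[f,I,A,B,D,C,E,H,G]
After op 5 (rotate(-2)): offset=5, physical=[A,B,D,C,E,H,G,f,I], logical=[H,G,f,I,A,B,D,C,E]
After op 6 (rotate(+2)): offset=7, physical=[A,B,D,C,E,H,G,f,I], logical=[f,I,A,B,D,C,E,H,G]
After op 7 (rotate(-3)): offset=4, physical=[A,B,D,C,E,H,G,f,I], logical=[E,H,G,f,I,A,B,D,C]

Answer: E,H,G,f,I,A,B,D,C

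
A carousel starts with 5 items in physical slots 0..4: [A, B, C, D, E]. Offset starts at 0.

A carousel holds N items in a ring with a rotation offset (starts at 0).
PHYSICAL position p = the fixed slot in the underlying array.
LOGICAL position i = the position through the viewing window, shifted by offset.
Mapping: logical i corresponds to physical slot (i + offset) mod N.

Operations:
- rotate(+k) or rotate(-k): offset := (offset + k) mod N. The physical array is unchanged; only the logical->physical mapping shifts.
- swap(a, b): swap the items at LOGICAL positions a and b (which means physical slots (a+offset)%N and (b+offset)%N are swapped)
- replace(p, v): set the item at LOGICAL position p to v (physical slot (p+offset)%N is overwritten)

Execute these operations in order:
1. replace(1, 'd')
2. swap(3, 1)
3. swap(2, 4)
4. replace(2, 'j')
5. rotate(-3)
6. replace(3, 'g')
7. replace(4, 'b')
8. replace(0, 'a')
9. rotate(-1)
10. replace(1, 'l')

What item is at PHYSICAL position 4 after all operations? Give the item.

After op 1 (replace(1, 'd')): offset=0, physical=[A,d,C,D,E], logical=[A,d,C,D,E]
After op 2 (swap(3, 1)): offset=0, physical=[A,D,C,d,E], logical=[A,D,C,d,E]
After op 3 (swap(2, 4)): offset=0, physical=[A,D,E,d,C], logical=[A,D,E,d,C]
After op 4 (replace(2, 'j')): offset=0, physical=[A,D,j,d,C], logical=[A,D,j,d,C]
After op 5 (rotate(-3)): offset=2, physical=[A,D,j,d,C], logical=[j,d,C,A,D]
After op 6 (replace(3, 'g')): offset=2, physical=[g,D,j,d,C], logical=[j,d,C,g,D]
After op 7 (replace(4, 'b')): offset=2, physical=[g,b,j,d,C], logical=[j,d,C,g,b]
After op 8 (replace(0, 'a')): offset=2, physical=[g,b,a,d,C], logical=[a,d,C,g,b]
After op 9 (rotate(-1)): offset=1, physical=[g,b,a,d,C], logical=[b,a,d,C,g]
After op 10 (replace(1, 'l')): offset=1, physical=[g,b,l,d,C], logical=[b,l,d,C,g]

Answer: C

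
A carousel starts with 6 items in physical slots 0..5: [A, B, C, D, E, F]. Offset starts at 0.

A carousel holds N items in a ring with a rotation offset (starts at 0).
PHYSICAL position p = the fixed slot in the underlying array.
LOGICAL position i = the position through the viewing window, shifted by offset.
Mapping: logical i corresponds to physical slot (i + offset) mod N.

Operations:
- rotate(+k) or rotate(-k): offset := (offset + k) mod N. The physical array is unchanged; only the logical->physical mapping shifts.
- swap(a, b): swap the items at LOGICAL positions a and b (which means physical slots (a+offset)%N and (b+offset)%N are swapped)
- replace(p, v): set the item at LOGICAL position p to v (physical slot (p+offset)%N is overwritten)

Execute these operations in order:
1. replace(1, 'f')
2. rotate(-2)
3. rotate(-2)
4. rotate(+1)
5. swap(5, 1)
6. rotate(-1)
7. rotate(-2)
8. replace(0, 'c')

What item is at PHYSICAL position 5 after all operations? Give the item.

Answer: F

Derivation:
After op 1 (replace(1, 'f')): offset=0, physical=[A,f,C,D,E,F], logical=[A,f,C,D,E,F]
After op 2 (rotate(-2)): offset=4, physical=[A,f,C,D,E,F], logical=[E,F,A,f,C,D]
After op 3 (rotate(-2)): offset=2, physical=[A,f,C,D,E,F], logical=[C,D,E,F,A,f]
After op 4 (rotate(+1)): offset=3, physical=[A,f,C,D,E,F], logical=[D,E,F,A,f,C]
After op 5 (swap(5, 1)): offset=3, physical=[A,f,E,D,C,F], logical=[D,C,F,A,f,E]
After op 6 (rotate(-1)): offset=2, physical=[A,f,E,D,C,F], logical=[E,D,C,F,A,f]
After op 7 (rotate(-2)): offset=0, physical=[A,f,E,D,C,F], logical=[A,f,E,D,C,F]
After op 8 (replace(0, 'c')): offset=0, physical=[c,f,E,D,C,F], logical=[c,f,E,D,C,F]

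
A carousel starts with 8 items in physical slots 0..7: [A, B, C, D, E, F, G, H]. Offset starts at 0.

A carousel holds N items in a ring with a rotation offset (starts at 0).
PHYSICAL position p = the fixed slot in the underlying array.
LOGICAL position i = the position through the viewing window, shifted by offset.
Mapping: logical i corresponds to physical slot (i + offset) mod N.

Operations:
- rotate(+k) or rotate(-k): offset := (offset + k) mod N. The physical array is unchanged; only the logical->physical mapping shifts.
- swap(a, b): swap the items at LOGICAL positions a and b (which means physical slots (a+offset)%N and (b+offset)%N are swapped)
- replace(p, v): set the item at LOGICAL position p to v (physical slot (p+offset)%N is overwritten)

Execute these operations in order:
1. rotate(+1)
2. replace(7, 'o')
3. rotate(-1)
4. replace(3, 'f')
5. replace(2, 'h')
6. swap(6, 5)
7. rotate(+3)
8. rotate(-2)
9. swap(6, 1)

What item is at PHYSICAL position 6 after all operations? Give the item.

After op 1 (rotate(+1)): offset=1, physical=[A,B,C,D,E,F,G,H], logical=[B,C,D,E,F,G,H,A]
After op 2 (replace(7, 'o')): offset=1, physical=[o,B,C,D,E,F,G,H], logical=[B,C,D,E,F,G,H,o]
After op 3 (rotate(-1)): offset=0, physical=[o,B,C,D,E,F,G,H], logical=[o,B,C,D,E,F,G,H]
After op 4 (replace(3, 'f')): offset=0, physical=[o,B,C,f,E,F,G,H], logical=[o,B,C,f,E,F,G,H]
After op 5 (replace(2, 'h')): offset=0, physical=[o,B,h,f,E,F,G,H], logical=[o,B,h,f,E,F,G,H]
After op 6 (swap(6, 5)): offset=0, physical=[o,B,h,f,E,G,F,H], logical=[o,B,h,f,E,G,F,H]
After op 7 (rotate(+3)): offset=3, physical=[o,B,h,f,E,G,F,H], logical=[f,E,G,F,H,o,B,h]
After op 8 (rotate(-2)): offset=1, physical=[o,B,h,f,E,G,F,H], logical=[B,h,f,E,G,F,H,o]
After op 9 (swap(6, 1)): offset=1, physical=[o,B,H,f,E,G,F,h], logical=[B,H,f,E,G,F,h,o]

Answer: F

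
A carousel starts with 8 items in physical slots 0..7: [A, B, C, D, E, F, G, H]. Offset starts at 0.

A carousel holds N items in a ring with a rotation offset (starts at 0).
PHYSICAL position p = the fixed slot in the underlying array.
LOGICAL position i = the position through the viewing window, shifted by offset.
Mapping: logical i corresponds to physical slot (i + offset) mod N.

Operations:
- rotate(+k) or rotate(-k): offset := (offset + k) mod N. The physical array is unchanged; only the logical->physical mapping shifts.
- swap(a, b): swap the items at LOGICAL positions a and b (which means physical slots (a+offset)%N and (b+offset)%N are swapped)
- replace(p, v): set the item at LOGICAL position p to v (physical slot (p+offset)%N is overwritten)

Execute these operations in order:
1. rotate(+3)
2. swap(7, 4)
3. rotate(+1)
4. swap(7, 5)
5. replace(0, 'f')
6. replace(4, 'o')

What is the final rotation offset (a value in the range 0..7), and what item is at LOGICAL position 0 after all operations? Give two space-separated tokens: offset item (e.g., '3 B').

Answer: 4 f

Derivation:
After op 1 (rotate(+3)): offset=3, physical=[A,B,C,D,E,F,G,H], logical=[D,E,F,G,H,A,B,C]
After op 2 (swap(7, 4)): offset=3, physical=[A,B,H,D,E,F,G,C], logical=[D,E,F,G,C,A,B,H]
After op 3 (rotate(+1)): offset=4, physical=[A,B,H,D,E,F,G,C], logical=[E,F,G,C,A,B,H,D]
After op 4 (swap(7, 5)): offset=4, physical=[A,D,H,B,E,F,G,C], logical=[E,F,G,C,A,D,H,B]
After op 5 (replace(0, 'f')): offset=4, physical=[A,D,H,B,f,F,G,C], logical=[f,F,G,C,A,D,H,B]
After op 6 (replace(4, 'o')): offset=4, physical=[o,D,H,B,f,F,G,C], logical=[f,F,G,C,o,D,H,B]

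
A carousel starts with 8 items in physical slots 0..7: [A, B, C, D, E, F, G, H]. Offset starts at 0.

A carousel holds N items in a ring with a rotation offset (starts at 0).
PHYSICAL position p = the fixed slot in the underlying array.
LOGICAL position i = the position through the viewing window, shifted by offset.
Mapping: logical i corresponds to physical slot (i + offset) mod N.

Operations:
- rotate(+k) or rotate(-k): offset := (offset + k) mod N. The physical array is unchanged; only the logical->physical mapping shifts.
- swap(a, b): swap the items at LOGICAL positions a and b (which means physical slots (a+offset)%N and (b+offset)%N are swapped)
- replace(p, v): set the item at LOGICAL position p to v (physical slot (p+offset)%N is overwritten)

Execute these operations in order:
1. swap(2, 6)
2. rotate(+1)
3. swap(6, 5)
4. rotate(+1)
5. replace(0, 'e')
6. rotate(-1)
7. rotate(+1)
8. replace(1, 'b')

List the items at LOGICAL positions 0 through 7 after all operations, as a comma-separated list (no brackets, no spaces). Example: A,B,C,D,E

After op 1 (swap(2, 6)): offset=0, physical=[A,B,G,D,E,F,C,H], logical=[A,B,G,D,E,F,C,H]
After op 2 (rotate(+1)): offset=1, physical=[A,B,G,D,E,F,C,H], logical=[B,G,D,E,F,C,H,A]
After op 3 (swap(6, 5)): offset=1, physical=[A,B,G,D,E,F,H,C], logical=[B,G,D,E,F,H,C,A]
After op 4 (rotate(+1)): offset=2, physical=[A,B,G,D,E,F,H,C], logical=[G,D,E,F,H,C,A,B]
After op 5 (replace(0, 'e')): offset=2, physical=[A,B,e,D,E,F,H,C], logical=[e,D,E,F,H,C,A,B]
After op 6 (rotate(-1)): offset=1, physical=[A,B,e,D,E,F,H,C], logical=[B,e,D,E,F,H,C,A]
After op 7 (rotate(+1)): offset=2, physical=[A,B,e,D,E,F,H,C], logical=[e,D,E,F,H,C,A,B]
After op 8 (replace(1, 'b')): offset=2, physical=[A,B,e,b,E,F,H,C], logical=[e,b,E,F,H,C,A,B]

Answer: e,b,E,F,H,C,A,B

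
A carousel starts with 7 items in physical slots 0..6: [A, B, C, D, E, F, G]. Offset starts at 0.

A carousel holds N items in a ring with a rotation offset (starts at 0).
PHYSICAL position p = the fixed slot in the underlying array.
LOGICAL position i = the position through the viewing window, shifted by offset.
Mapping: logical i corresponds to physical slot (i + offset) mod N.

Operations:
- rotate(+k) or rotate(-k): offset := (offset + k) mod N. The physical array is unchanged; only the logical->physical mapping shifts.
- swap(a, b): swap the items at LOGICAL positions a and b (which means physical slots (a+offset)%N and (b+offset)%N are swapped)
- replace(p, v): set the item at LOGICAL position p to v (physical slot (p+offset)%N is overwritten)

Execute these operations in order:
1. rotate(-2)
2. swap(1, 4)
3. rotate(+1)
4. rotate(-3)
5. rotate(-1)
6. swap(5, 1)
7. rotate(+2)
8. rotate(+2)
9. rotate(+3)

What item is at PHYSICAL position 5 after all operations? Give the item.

After op 1 (rotate(-2)): offset=5, physical=[A,B,C,D,E,F,G], logical=[F,G,A,B,C,D,E]
After op 2 (swap(1, 4)): offset=5, physical=[A,B,G,D,E,F,C], logical=[F,C,A,B,G,D,E]
After op 3 (rotate(+1)): offset=6, physical=[A,B,G,D,E,F,C], logical=[C,A,B,G,D,E,F]
After op 4 (rotate(-3)): offset=3, physical=[A,B,G,D,E,F,C], logical=[D,E,F,C,A,B,G]
After op 5 (rotate(-1)): offset=2, physical=[A,B,G,D,E,F,C], logical=[G,D,E,F,C,A,B]
After op 6 (swap(5, 1)): offset=2, physical=[D,B,G,A,E,F,C], logical=[G,A,E,F,C,D,B]
After op 7 (rotate(+2)): offset=4, physical=[D,B,G,A,E,F,C], logical=[E,F,C,D,B,G,A]
After op 8 (rotate(+2)): offset=6, physical=[D,B,G,A,E,F,C], logical=[C,D,B,G,A,E,F]
After op 9 (rotate(+3)): offset=2, physical=[D,B,G,A,E,F,C], logical=[G,A,E,F,C,D,B]

Answer: F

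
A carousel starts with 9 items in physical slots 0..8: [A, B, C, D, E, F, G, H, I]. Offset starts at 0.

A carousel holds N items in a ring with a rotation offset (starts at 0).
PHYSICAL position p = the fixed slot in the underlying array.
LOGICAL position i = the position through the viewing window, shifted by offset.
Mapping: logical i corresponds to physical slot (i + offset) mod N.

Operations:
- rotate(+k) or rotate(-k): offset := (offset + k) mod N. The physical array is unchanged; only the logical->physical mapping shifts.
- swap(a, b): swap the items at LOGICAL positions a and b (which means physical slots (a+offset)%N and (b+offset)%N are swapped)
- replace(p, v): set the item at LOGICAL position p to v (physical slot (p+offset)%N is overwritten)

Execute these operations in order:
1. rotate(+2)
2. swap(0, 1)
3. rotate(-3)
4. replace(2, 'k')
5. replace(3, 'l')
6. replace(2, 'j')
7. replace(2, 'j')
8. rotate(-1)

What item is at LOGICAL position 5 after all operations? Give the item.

After op 1 (rotate(+2)): offset=2, physical=[A,B,C,D,E,F,G,H,I], logical=[C,D,E,F,G,H,I,A,B]
After op 2 (swap(0, 1)): offset=2, physical=[A,B,D,C,E,F,G,H,I], logical=[D,C,E,F,G,H,I,A,B]
After op 3 (rotate(-3)): offset=8, physical=[A,B,D,C,E,F,G,H,I], logical=[I,A,B,D,C,E,F,G,H]
After op 4 (replace(2, 'k')): offset=8, physical=[A,k,D,C,E,F,G,H,I], logical=[I,A,k,D,C,E,F,G,H]
After op 5 (replace(3, 'l')): offset=8, physical=[A,k,l,C,E,F,G,H,I], logical=[I,A,k,l,C,E,F,G,H]
After op 6 (replace(2, 'j')): offset=8, physical=[A,j,l,C,E,F,G,H,I], logical=[I,A,j,l,C,E,F,G,H]
After op 7 (replace(2, 'j')): offset=8, physical=[A,j,l,C,E,F,G,H,I], logical=[I,A,j,l,C,E,F,G,H]
After op 8 (rotate(-1)): offset=7, physical=[A,j,l,C,E,F,G,H,I], logical=[H,I,A,j,l,C,E,F,G]

Answer: C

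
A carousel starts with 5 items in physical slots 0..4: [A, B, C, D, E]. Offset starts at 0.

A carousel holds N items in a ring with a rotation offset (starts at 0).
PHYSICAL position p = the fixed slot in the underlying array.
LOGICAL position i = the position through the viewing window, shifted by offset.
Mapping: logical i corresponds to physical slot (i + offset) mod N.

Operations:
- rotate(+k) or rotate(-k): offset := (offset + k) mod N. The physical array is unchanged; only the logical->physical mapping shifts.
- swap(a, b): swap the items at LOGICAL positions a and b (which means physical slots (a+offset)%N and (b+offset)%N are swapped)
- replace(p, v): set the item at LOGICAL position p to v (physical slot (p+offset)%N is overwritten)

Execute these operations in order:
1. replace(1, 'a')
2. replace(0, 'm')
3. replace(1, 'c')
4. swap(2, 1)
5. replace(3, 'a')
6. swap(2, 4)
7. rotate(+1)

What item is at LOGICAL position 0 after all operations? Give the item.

After op 1 (replace(1, 'a')): offset=0, physical=[A,a,C,D,E], logical=[A,a,C,D,E]
After op 2 (replace(0, 'm')): offset=0, physical=[m,a,C,D,E], logical=[m,a,C,D,E]
After op 3 (replace(1, 'c')): offset=0, physical=[m,c,C,D,E], logical=[m,c,C,D,E]
After op 4 (swap(2, 1)): offset=0, physical=[m,C,c,D,E], logical=[m,C,c,D,E]
After op 5 (replace(3, 'a')): offset=0, physical=[m,C,c,a,E], logical=[m,C,c,a,E]
After op 6 (swap(2, 4)): offset=0, physical=[m,C,E,a,c], logical=[m,C,E,a,c]
After op 7 (rotate(+1)): offset=1, physical=[m,C,E,a,c], logical=[C,E,a,c,m]

Answer: C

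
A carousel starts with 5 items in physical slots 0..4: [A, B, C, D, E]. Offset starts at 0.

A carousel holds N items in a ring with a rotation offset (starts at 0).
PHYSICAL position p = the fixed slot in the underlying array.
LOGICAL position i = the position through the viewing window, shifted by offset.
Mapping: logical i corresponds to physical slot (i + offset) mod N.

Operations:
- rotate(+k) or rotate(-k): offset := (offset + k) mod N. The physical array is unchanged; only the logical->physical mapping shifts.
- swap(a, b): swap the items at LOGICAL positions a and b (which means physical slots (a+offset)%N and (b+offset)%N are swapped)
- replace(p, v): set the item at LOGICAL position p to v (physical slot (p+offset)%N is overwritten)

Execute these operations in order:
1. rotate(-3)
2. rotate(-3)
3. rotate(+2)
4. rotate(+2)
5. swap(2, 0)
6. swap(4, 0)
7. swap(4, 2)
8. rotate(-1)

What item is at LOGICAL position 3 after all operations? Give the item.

After op 1 (rotate(-3)): offset=2, physical=[A,B,C,D,E], logical=[C,D,E,A,B]
After op 2 (rotate(-3)): offset=4, physical=[A,B,C,D,E], logical=[E,A,B,C,D]
After op 3 (rotate(+2)): offset=1, physical=[A,B,C,D,E], logical=[B,C,D,E,A]
After op 4 (rotate(+2)): offset=3, physical=[A,B,C,D,E], logical=[D,E,A,B,C]
After op 5 (swap(2, 0)): offset=3, physical=[D,B,C,A,E], logical=[A,E,D,B,C]
After op 6 (swap(4, 0)): offset=3, physical=[D,B,A,C,E], logical=[C,E,D,B,A]
After op 7 (swap(4, 2)): offset=3, physical=[A,B,D,C,E], logical=[C,E,A,B,D]
After op 8 (rotate(-1)): offset=2, physical=[A,B,D,C,E], logical=[D,C,E,A,B]

Answer: A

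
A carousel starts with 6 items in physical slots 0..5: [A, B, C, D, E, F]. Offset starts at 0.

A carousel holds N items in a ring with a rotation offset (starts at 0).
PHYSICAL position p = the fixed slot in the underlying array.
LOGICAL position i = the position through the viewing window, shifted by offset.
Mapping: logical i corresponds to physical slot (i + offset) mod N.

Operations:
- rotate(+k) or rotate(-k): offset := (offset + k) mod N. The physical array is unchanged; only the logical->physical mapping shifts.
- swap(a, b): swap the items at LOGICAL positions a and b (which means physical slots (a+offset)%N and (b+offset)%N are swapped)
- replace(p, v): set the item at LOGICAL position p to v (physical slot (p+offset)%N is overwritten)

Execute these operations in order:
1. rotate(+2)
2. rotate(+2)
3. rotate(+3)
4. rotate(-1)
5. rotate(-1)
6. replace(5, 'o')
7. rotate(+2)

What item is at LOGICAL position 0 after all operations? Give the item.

After op 1 (rotate(+2)): offset=2, physical=[A,B,C,D,E,F], logical=[C,D,E,F,A,B]
After op 2 (rotate(+2)): offset=4, physical=[A,B,C,D,E,F], logical=[E,F,A,B,C,D]
After op 3 (rotate(+3)): offset=1, physical=[A,B,C,D,E,F], logical=[B,C,D,E,F,A]
After op 4 (rotate(-1)): offset=0, physical=[A,B,C,D,E,F], logical=[A,B,C,D,E,F]
After op 5 (rotate(-1)): offset=5, physical=[A,B,C,D,E,F], logical=[F,A,B,C,D,E]
After op 6 (replace(5, 'o')): offset=5, physical=[A,B,C,D,o,F], logical=[F,A,B,C,D,o]
After op 7 (rotate(+2)): offset=1, physical=[A,B,C,D,o,F], logical=[B,C,D,o,F,A]

Answer: B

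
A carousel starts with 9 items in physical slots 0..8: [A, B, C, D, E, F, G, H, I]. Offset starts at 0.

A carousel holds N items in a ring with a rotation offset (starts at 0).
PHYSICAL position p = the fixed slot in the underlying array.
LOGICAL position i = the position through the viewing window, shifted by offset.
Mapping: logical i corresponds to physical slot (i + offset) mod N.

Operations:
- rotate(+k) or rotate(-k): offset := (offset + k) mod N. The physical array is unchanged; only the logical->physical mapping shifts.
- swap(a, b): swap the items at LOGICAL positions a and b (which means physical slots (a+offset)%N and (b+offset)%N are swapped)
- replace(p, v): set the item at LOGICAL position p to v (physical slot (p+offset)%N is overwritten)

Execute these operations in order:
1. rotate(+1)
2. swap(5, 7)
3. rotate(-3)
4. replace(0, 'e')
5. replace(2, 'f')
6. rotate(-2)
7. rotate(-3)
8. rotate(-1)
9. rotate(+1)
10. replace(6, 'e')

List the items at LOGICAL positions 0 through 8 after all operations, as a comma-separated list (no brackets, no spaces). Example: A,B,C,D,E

Answer: C,D,E,F,I,e,e,f,B

Derivation:
After op 1 (rotate(+1)): offset=1, physical=[A,B,C,D,E,F,G,H,I], logical=[B,C,D,E,F,G,H,I,A]
After op 2 (swap(5, 7)): offset=1, physical=[A,B,C,D,E,F,I,H,G], logical=[B,C,D,E,F,I,H,G,A]
After op 3 (rotate(-3)): offset=7, physical=[A,B,C,D,E,F,I,H,G], logical=[H,G,A,B,C,D,E,F,I]
After op 4 (replace(0, 'e')): offset=7, physical=[A,B,C,D,E,F,I,e,G], logical=[e,G,A,B,C,D,E,F,I]
After op 5 (replace(2, 'f')): offset=7, physical=[f,B,C,D,E,F,I,e,G], logical=[e,G,f,B,C,D,E,F,I]
After op 6 (rotate(-2)): offset=5, physical=[f,B,C,D,E,F,I,e,G], logical=[F,I,e,G,f,B,C,D,E]
After op 7 (rotate(-3)): offset=2, physical=[f,B,C,D,E,F,I,e,G], logical=[C,D,E,F,I,e,G,f,B]
After op 8 (rotate(-1)): offset=1, physical=[f,B,C,D,E,F,I,e,G], logical=[B,C,D,E,F,I,e,G,f]
After op 9 (rotate(+1)): offset=2, physical=[f,B,C,D,E,F,I,e,G], logical=[C,D,E,F,I,e,G,f,B]
After op 10 (replace(6, 'e')): offset=2, physical=[f,B,C,D,E,F,I,e,e], logical=[C,D,E,F,I,e,e,f,B]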